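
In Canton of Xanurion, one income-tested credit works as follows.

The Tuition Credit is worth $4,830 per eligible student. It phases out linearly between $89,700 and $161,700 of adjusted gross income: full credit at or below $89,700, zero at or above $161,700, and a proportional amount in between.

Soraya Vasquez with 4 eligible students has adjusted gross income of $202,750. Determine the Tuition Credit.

$0

Tuition Credit: base = 4 × $4,830 = $19,320. $202,750 is at or above $161,700, so the credit is $0.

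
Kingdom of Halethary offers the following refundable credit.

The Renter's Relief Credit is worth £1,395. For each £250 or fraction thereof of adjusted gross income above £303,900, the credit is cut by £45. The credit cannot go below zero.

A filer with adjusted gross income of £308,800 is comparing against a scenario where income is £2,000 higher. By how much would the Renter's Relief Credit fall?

At £308,800 — income exceeds £303,900 by £4,900, which is 20 full-or-partial £250 increments; reduction = 20 × £45 = £900, leaving £495.
At £310,800 — income exceeds £303,900 by £6,900, which is 28 full-or-partial £250 increments; reduction = 28 × £45 = £1,260, leaving £135.
Lost: £495 − £135 = £360.

£360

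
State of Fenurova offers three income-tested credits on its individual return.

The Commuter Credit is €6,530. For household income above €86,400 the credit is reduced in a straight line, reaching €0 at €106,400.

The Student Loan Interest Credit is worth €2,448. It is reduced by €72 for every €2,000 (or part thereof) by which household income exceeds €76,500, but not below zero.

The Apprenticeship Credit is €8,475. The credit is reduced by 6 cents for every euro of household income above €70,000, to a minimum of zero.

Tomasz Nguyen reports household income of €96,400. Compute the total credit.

€11,884

Commuter Credit: €96,400 is €10,000 into a €20,000 phase-out range, leaving 10,000/20,000 of the credit: €6,530 × 10,000/20,000 = €3,265.
Student Loan Interest Credit: income exceeds €76,500 by €19,900, which is 10 full-or-partial €2,000 increments; reduction = 10 × €72 = €720, leaving €1,728.
Apprenticeship Credit: 6% of the €26,400 excess over €70,000 is €1,584; credit = €8,475 − €1,584 = €6,891.
Total: €3,265 + €1,728 + €6,891 = €11,884.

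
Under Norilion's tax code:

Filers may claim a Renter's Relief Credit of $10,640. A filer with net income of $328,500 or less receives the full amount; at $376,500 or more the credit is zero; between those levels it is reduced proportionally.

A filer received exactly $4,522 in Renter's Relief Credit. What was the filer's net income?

$4,522 is 4,522/10,640 of the full $10,640, so 6,118/10,640 of the $48,000 range has been used: income = $328,500 + $48,000 × 6,118/10,640 = $356,100.

$356,100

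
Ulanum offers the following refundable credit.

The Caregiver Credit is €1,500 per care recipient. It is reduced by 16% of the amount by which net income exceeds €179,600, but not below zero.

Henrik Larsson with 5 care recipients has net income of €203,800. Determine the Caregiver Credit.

€3,628

Caregiver Credit: base = 5 × €1,500 = €7,500. 16% of the €24,200 excess over €179,600 is €3,872; credit = €7,500 − €3,872 = €3,628.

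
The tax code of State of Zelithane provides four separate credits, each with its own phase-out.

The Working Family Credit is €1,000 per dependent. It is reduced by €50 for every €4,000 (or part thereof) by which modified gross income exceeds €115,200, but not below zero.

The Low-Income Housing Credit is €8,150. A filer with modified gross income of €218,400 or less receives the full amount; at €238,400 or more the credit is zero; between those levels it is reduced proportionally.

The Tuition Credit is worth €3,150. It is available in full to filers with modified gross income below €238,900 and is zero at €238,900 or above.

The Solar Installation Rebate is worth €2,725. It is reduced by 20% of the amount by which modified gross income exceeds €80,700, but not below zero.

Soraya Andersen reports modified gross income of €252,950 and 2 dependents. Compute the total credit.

Working Family Credit: base = 2 × €1,000 = €2,000. income exceeds €115,200 by €137,750, which is 35 full-or-partial €4,000 increments; reduction = 35 × €50 = €1,750, leaving €250.
Low-Income Housing Credit: €252,950 is at or above €238,400, so the credit is €0.
Tuition Credit: €252,950 meets or exceeds the €238,900 cutoff, so the credit is €0.
Solar Installation Rebate: 20% of the €172,250 excess over €80,700 is €34,450 ≥ base, so the credit is €0.
Total: €250 + €0 + €0 + €0 = €250.

€250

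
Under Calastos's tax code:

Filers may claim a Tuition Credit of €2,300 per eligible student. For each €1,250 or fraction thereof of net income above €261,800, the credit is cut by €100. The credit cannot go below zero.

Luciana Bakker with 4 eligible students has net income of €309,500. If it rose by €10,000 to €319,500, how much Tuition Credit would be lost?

At €309,500 — base = 4 × €2,300 = €9,200. income exceeds €261,800 by €47,700, which is 39 full-or-partial €1,250 increments; reduction = 39 × €100 = €3,900, leaving €5,300.
At €319,500 — base = 4 × €2,300 = €9,200. income exceeds €261,800 by €57,700, which is 47 full-or-partial €1,250 increments; reduction = 47 × €100 = €4,700, leaving €4,500.
Lost: €5,300 − €4,500 = €800.

€800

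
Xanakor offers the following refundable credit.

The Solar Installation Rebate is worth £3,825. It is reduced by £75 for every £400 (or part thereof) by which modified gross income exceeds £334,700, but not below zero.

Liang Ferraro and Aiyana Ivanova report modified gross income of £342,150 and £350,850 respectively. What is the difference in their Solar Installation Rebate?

£1,650

Liang (£342,150): Solar Installation Rebate: income exceeds £334,700 by £7,450, which is 19 full-or-partial £400 increments; reduction = 19 × £75 = £1,425, leaving £2,400.
Aiyana (£350,850): Solar Installation Rebate: income exceeds £334,700 by £16,150, which is 41 full-or-partial £400 increments; reduction = 41 × £75 = £3,075, leaving £750.
Difference: |£2,400 − £750| = £1,650.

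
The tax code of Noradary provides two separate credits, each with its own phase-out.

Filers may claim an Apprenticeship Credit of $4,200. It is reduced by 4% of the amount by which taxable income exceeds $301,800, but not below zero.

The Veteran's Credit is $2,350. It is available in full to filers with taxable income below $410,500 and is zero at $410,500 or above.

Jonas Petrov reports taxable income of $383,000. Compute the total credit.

Apprenticeship Credit: 4% of the $81,200 excess over $301,800 is $3,248; credit = $4,200 − $3,248 = $952.
Veteran's Credit: $383,000 is below the $410,500 cutoff, so the full $2,350 applies.
Total: $952 + $2,350 = $3,302.

$3,302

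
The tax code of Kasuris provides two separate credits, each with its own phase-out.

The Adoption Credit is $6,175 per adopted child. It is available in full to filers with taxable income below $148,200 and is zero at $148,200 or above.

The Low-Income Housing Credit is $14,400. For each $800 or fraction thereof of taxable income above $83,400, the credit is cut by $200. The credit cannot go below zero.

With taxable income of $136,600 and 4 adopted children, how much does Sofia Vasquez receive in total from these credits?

Adoption Credit: base = 4 × $6,175 = $24,700. $136,600 is below the $148,200 cutoff, so the full $24,700 applies.
Low-Income Housing Credit: income exceeds $83,400 by $53,200, which is 67 full-or-partial $800 increments; reduction = 67 × $200 = $13,400, leaving $1,000.
Total: $24,700 + $1,000 = $25,700.

$25,700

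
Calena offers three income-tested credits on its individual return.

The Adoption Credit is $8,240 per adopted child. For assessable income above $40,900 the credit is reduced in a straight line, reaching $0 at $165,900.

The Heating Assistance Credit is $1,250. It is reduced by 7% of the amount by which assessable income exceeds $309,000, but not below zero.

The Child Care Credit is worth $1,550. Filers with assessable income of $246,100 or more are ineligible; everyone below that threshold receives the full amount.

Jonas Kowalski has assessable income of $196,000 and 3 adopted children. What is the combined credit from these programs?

Adoption Credit: base = 3 × $8,240 = $24,720. $196,000 is at or above $165,900, so the credit is $0.
Heating Assistance Credit: $196,000 is at or below the $309,000 threshold, so the full $1,250 applies.
Child Care Credit: $196,000 is below the $246,100 cutoff, so the full $1,550 applies.
Total: $0 + $1,250 + $1,550 = $2,800.

$2,800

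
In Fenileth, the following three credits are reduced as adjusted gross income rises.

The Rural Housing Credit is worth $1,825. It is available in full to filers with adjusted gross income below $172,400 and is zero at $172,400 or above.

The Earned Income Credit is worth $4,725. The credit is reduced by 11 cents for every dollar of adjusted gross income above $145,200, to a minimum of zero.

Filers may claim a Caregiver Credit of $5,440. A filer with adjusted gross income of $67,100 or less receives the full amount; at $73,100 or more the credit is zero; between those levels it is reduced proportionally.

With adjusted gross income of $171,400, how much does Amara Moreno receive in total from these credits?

Rural Housing Credit: $171,400 is below the $172,400 cutoff, so the full $1,825 applies.
Earned Income Credit: 11% of the $26,200 excess over $145,200 is $2,882; credit = $4,725 − $2,882 = $1,843.
Caregiver Credit: $171,400 is at or above $73,100, so the credit is $0.
Total: $1,825 + $1,843 + $0 = $3,668.

$3,668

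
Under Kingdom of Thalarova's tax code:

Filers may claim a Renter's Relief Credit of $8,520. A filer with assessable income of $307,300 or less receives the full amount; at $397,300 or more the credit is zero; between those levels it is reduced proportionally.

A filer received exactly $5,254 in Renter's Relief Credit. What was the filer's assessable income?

$341,800

$5,254 is 5,254/8,520 of the full $8,520, so 3,266/8,520 of the $90,000 range has been used: income = $307,300 + $90,000 × 3,266/8,520 = $341,800.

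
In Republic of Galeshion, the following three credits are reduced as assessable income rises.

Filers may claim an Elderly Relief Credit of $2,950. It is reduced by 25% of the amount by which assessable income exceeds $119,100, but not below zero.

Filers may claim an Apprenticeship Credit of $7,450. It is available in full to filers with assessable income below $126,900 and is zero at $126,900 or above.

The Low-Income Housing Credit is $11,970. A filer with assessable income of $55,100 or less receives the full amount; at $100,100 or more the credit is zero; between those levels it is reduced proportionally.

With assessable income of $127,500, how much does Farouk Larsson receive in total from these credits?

$850

Elderly Relief Credit: 25% of the $8,400 excess over $119,100 is $2,100; credit = $2,950 − $2,100 = $850.
Apprenticeship Credit: $127,500 meets or exceeds the $126,900 cutoff, so the credit is $0.
Low-Income Housing Credit: $127,500 is at or above $100,100, so the credit is $0.
Total: $850 + $0 + $0 = $850.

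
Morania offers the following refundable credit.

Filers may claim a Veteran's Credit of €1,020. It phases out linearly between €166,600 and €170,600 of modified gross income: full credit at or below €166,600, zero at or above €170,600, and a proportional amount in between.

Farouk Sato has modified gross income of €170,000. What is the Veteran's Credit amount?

€153

Veteran's Credit: €170,000 is €3,400 into a €4,000 phase-out range, leaving 600/4,000 of the credit: €1,020 × 600/4,000 = €153.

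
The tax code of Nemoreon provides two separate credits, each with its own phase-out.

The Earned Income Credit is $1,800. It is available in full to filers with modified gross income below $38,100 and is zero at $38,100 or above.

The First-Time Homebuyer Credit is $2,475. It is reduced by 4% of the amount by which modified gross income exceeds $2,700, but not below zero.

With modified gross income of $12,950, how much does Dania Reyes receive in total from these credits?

Earned Income Credit: $12,950 is below the $38,100 cutoff, so the full $1,800 applies.
First-Time Homebuyer Credit: 4% of the $10,250 excess over $2,700 is $410; credit = $2,475 − $410 = $2,065.
Total: $1,800 + $2,065 = $3,865.

$3,865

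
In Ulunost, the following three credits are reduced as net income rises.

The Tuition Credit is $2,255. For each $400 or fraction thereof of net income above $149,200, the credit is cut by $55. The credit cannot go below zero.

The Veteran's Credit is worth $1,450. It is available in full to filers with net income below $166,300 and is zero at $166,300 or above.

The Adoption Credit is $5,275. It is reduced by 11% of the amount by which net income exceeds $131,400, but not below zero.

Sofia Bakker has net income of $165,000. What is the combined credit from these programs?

Tuition Credit: income exceeds $149,200 by $15,800, which is 40 full-or-partial $400 increments; reduction = 40 × $55 = $2,200, leaving $55.
Veteran's Credit: $165,000 is below the $166,300 cutoff, so the full $1,450 applies.
Adoption Credit: 11% of the $33,600 excess over $131,400 is $3,696; credit = $5,275 − $3,696 = $1,579.
Total: $55 + $1,450 + $1,579 = $3,084.

$3,084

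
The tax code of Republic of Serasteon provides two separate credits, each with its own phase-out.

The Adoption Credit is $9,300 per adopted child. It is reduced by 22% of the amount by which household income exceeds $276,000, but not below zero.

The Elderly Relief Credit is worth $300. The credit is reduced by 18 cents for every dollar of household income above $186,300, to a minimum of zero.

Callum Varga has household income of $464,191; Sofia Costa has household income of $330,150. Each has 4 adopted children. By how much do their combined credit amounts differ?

$25,287

Callum ($464,191): Adoption Credit: base = 4 × $9,300 = $37,200. 22% of the $188,191 excess over $276,000 is $41,402.02 ≥ base, so the credit is $0. Elderly Relief Credit: 18% of the $277,891 excess over $186,300 is $50,020.38 ≥ base, so the credit is $0. total $0 + $0 = $0
Sofia ($330,150): Adoption Credit: base = 4 × $9,300 = $37,200. 22% of the $54,150 excess over $276,000 is $11,913; credit = $37,200 − $11,913 = $25,287. Elderly Relief Credit: 18% of the $143,850 excess over $186,300 is $25,893 ≥ base, so the credit is $0. total $25,287 + $0 = $25,287
Difference: |$0 − $25,287| = $25,287.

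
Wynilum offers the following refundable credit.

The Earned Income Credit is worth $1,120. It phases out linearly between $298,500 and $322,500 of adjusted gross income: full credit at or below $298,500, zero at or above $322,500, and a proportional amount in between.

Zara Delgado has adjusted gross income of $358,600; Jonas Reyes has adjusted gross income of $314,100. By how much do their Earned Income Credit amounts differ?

Zara ($358,600): Earned Income Credit: $358,600 is at or above $322,500, so the credit is $0.
Jonas ($314,100): Earned Income Credit: $314,100 is $15,600 into a $24,000 phase-out range, leaving 8,400/24,000 of the credit: $1,120 × 8,400/24,000 = $392.
Difference: |$0 − $392| = $392.

$392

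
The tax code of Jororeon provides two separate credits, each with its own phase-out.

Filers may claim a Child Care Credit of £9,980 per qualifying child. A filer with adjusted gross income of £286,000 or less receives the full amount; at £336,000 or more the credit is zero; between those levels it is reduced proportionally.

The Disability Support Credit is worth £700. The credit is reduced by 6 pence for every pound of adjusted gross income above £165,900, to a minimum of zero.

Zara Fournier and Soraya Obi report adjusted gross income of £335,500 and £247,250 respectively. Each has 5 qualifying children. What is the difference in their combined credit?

Zara (£335,500): Child Care Credit: base = 5 × £9,980 = £49,900. £335,500 is £49,500 into a £50,000 phase-out range, leaving 500/50,000 of the credit: £49,900 × 500/50,000 = £499. Disability Support Credit: 6% of the £169,600 excess over £165,900 is £10,176 ≥ base, so the credit is £0. total £499 + £0 = £499
Soraya (£247,250): Child Care Credit: base = 5 × £9,980 = £49,900. £247,250 is at or below the £286,000 threshold, so the full £49,900 applies. Disability Support Credit: 6% of the £81,350 excess over £165,900 is £4,881 ≥ base, so the credit is £0. total £49,900 + £0 = £49,900
Difference: |£499 − £49,900| = £49,401.

£49,401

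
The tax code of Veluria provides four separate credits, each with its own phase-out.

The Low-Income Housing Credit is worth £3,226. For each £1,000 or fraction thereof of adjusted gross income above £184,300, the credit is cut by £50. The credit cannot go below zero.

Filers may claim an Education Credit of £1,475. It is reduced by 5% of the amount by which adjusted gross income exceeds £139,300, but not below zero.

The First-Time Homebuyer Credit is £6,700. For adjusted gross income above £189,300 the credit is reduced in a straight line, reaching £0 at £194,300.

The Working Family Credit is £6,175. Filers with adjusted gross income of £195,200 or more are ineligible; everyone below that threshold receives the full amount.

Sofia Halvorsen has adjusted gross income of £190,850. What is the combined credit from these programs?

Low-Income Housing Credit: income exceeds £184,300 by £6,550, which is 7 full-or-partial £1,000 increments; reduction = 7 × £50 = £350, leaving £2,876.
Education Credit: 5% of the £51,550 excess over £139,300 is £2,577.50 ≥ base, so the credit is £0.
First-Time Homebuyer Credit: £190,850 is £1,550 into a £5,000 phase-out range, leaving 3,450/5,000 of the credit: £6,700 × 3,450/5,000 = £4,623.
Working Family Credit: £190,850 is below the £195,200 cutoff, so the full £6,175 applies.
Total: £2,876 + £0 + £4,623 + £6,175 = £13,674.

£13,674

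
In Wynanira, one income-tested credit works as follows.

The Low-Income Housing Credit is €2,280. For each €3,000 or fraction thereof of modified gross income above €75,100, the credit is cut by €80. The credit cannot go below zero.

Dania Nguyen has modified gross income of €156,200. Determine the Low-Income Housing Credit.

€40

Low-Income Housing Credit: income exceeds €75,100 by €81,100, which is 28 full-or-partial €3,000 increments; reduction = 28 × €80 = €2,240, leaving €40.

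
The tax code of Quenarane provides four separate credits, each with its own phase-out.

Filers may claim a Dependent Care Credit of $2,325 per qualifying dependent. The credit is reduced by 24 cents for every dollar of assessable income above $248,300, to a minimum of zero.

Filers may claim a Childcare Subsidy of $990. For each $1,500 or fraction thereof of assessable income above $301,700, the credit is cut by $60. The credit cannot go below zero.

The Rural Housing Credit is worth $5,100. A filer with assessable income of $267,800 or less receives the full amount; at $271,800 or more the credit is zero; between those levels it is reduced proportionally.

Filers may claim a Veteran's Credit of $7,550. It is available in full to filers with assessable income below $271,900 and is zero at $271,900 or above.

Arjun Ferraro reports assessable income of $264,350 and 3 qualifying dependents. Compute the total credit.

Dependent Care Credit: base = 3 × $2,325 = $6,975. 24% of the $16,050 excess over $248,300 is $3,852; credit = $6,975 − $3,852 = $3,123.
Childcare Subsidy: $264,350 is at or below the $301,700 threshold, so the full $990 applies.
Rural Housing Credit: $264,350 is at or below the $267,800 threshold, so the full $5,100 applies.
Veteran's Credit: $264,350 is below the $271,900 cutoff, so the full $7,550 applies.
Total: $3,123 + $990 + $5,100 + $7,550 = $16,763.

$16,763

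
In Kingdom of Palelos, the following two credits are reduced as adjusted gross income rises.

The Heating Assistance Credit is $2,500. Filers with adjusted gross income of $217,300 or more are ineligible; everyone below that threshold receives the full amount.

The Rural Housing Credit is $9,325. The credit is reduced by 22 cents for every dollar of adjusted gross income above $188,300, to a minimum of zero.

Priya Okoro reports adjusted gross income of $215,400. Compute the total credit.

$5,863

Heating Assistance Credit: $215,400 is below the $217,300 cutoff, so the full $2,500 applies.
Rural Housing Credit: 22% of the $27,100 excess over $188,300 is $5,962; credit = $9,325 − $5,962 = $3,363.
Total: $2,500 + $3,363 = $5,863.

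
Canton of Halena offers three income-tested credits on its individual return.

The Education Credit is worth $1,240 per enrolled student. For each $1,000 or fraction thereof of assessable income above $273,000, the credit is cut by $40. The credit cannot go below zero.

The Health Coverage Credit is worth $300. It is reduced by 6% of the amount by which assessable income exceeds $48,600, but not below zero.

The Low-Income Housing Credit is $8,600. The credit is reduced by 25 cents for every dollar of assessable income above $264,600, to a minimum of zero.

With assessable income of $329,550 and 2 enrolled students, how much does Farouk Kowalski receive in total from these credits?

Education Credit: base = 2 × $1,240 = $2,480. income exceeds $273,000 by $56,550, which is 57 full-or-partial $1,000 increments; reduction = 57 × $40 = $2,280, leaving $200.
Health Coverage Credit: 6% of the $280,950 excess over $48,600 is $16,857 ≥ base, so the credit is $0.
Low-Income Housing Credit: 25% of the $64,950 excess over $264,600 is $16,237.50 ≥ base, so the credit is $0.
Total: $200 + $0 + $0 = $200.

$200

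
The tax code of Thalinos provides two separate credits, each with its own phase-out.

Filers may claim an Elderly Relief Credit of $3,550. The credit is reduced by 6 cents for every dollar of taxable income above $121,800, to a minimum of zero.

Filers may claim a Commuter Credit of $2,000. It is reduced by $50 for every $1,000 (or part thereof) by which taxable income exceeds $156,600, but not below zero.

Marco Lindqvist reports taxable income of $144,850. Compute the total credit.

$4,167

Elderly Relief Credit: 6% of the $23,050 excess over $121,800 is $1,383; credit = $3,550 − $1,383 = $2,167.
Commuter Credit: $144,850 is at or below the $156,600 threshold, so the full $2,000 applies.
Total: $2,167 + $2,000 = $4,167.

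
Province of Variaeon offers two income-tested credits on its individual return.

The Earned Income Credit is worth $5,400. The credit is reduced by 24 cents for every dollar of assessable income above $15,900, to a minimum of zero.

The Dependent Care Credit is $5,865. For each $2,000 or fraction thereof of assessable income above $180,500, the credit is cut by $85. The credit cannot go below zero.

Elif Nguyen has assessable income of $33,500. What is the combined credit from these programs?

$7,041

Earned Income Credit: 24% of the $17,600 excess over $15,900 is $4,224; credit = $5,400 − $4,224 = $1,176.
Dependent Care Credit: $33,500 is at or below the $180,500 threshold, so the full $5,865 applies.
Total: $1,176 + $5,865 = $7,041.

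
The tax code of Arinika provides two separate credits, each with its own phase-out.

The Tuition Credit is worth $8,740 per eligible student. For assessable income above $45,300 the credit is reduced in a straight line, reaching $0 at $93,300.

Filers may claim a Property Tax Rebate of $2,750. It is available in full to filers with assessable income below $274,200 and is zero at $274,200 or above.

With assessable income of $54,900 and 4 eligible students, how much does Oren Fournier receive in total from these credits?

Tuition Credit: base = 4 × $8,740 = $34,960. $54,900 is $9,600 into a $48,000 phase-out range, leaving 38,400/48,000 of the credit: $34,960 × 38,400/48,000 = $27,968.
Property Tax Rebate: $54,900 is below the $274,200 cutoff, so the full $2,750 applies.
Total: $27,968 + $2,750 = $30,718.

$30,718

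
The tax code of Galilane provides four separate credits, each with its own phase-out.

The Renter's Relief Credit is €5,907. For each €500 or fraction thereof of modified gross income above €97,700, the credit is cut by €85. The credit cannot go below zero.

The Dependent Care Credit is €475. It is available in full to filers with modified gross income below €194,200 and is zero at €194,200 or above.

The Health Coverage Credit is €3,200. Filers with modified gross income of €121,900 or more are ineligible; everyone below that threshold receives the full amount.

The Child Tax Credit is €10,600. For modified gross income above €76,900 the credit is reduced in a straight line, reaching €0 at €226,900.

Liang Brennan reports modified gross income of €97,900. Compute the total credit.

Renter's Relief Credit: income exceeds €97,700 by €200, which is 1 full-or-partial €500 increment; reduction = 1 × €85 = €85, leaving €5,822.
Dependent Care Credit: €97,900 is below the €194,200 cutoff, so the full €475 applies.
Health Coverage Credit: €97,900 is below the €121,900 cutoff, so the full €3,200 applies.
Child Tax Credit: €97,900 is €21,000 into a €150,000 phase-out range, leaving 129,000/150,000 of the credit: €10,600 × 129,000/150,000 = €9,116.
Total: €5,822 + €475 + €3,200 + €9,116 = €18,613.

€18,613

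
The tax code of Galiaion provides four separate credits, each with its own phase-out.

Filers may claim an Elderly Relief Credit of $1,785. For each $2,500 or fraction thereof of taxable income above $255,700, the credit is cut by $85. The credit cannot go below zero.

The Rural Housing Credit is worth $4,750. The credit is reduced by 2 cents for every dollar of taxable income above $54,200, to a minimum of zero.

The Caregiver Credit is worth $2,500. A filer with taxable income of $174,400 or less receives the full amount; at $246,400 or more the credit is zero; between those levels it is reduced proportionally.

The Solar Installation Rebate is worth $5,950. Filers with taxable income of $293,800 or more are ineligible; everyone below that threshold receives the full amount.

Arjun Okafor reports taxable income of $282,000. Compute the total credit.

$6,994

Elderly Relief Credit: income exceeds $255,700 by $26,300, which is 11 full-or-partial $2,500 increments; reduction = 11 × $85 = $935, leaving $850.
Rural Housing Credit: 2% of the $227,800 excess over $54,200 is $4,556; credit = $4,750 − $4,556 = $194.
Caregiver Credit: $282,000 is at or above $246,400, so the credit is $0.
Solar Installation Rebate: $282,000 is below the $293,800 cutoff, so the full $5,950 applies.
Total: $850 + $194 + $0 + $5,950 = $6,994.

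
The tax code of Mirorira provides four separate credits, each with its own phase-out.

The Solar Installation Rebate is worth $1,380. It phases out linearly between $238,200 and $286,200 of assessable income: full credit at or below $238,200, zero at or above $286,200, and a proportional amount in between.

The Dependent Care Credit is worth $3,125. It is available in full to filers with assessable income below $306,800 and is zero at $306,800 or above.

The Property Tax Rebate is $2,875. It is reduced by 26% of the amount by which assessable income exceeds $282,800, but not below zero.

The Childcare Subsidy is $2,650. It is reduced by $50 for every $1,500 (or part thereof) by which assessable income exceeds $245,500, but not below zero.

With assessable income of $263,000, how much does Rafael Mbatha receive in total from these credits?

$8,717

Solar Installation Rebate: $263,000 is $24,800 into a $48,000 phase-out range, leaving 23,200/48,000 of the credit: $1,380 × 23,200/48,000 = $667.
Dependent Care Credit: $263,000 is below the $306,800 cutoff, so the full $3,125 applies.
Property Tax Rebate: $263,000 is at or below the $282,800 threshold, so the full $2,875 applies.
Childcare Subsidy: income exceeds $245,500 by $17,500, which is 12 full-or-partial $1,500 increments; reduction = 12 × $50 = $600, leaving $2,050.
Total: $667 + $3,125 + $2,875 + $2,050 = $8,717.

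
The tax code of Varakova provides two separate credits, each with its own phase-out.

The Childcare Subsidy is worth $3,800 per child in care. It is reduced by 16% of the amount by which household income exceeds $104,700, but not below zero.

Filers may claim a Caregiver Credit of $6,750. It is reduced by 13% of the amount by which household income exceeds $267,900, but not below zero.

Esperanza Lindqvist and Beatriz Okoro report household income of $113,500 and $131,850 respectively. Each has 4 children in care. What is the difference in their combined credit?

Esperanza ($113,500): Childcare Subsidy: base = 4 × $3,800 = $15,200. 16% of the $8,800 excess over $104,700 is $1,408; credit = $15,200 − $1,408 = $13,792. Caregiver Credit: $113,500 is at or below the $267,900 threshold, so the full $6,750 applies. total $13,792 + $6,750 = $20,542
Beatriz ($131,850): Childcare Subsidy: base = 4 × $3,800 = $15,200. 16% of the $27,150 excess over $104,700 is $4,344; credit = $15,200 − $4,344 = $10,856. Caregiver Credit: $131,850 is at or below the $267,900 threshold, so the full $6,750 applies. total $10,856 + $6,750 = $17,606
Difference: |$20,542 − $17,606| = $2,936.

$2,936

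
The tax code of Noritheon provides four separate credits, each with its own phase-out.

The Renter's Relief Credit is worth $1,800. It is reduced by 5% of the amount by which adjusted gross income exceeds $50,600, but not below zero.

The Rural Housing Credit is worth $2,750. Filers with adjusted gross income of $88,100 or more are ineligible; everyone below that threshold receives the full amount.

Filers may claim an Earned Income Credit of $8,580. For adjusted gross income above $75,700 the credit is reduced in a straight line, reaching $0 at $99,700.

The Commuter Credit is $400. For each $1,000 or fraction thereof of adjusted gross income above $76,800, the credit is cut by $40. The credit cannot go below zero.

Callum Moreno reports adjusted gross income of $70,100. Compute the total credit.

Renter's Relief Credit: 5% of the $19,500 excess over $50,600 is $975; credit = $1,800 − $975 = $825.
Rural Housing Credit: $70,100 is below the $88,100 cutoff, so the full $2,750 applies.
Earned Income Credit: $70,100 is at or below the $75,700 threshold, so the full $8,580 applies.
Commuter Credit: $70,100 is at or below the $76,800 threshold, so the full $400 applies.
Total: $825 + $2,750 + $8,580 + $400 = $12,555.

$12,555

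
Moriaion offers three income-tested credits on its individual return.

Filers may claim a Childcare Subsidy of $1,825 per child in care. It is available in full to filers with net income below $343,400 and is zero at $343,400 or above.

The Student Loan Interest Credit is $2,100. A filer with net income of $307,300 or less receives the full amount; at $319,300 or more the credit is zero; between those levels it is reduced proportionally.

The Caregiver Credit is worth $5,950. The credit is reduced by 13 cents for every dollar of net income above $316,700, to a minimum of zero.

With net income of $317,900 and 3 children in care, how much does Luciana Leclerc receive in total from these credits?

Childcare Subsidy: base = 3 × $1,825 = $5,475. $317,900 is below the $343,400 cutoff, so the full $5,475 applies.
Student Loan Interest Credit: $317,900 is $10,600 into a $12,000 phase-out range, leaving 1,400/12,000 of the credit: $2,100 × 1,400/12,000 = $245.
Caregiver Credit: 13% of the $1,200 excess over $316,700 is $156; credit = $5,950 − $156 = $5,794.
Total: $5,475 + $245 + $5,794 = $11,514.

$11,514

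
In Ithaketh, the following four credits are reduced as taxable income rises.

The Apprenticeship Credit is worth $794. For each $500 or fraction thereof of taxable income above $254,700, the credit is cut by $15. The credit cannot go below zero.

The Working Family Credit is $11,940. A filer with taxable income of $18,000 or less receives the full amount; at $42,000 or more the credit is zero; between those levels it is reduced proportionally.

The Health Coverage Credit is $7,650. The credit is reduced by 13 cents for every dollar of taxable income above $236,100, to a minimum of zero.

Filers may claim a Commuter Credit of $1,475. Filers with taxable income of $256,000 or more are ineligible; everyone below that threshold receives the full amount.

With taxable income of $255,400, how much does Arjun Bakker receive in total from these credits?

Apprenticeship Credit: income exceeds $254,700 by $700, which is 2 full-or-partial $500 increments; reduction = 2 × $15 = $30, leaving $764.
Working Family Credit: $255,400 is at or above $42,000, so the credit is $0.
Health Coverage Credit: 13% of the $19,300 excess over $236,100 is $2,509; credit = $7,650 − $2,509 = $5,141.
Commuter Credit: $255,400 is below the $256,000 cutoff, so the full $1,475 applies.
Total: $764 + $0 + $5,141 + $1,475 = $7,380.

$7,380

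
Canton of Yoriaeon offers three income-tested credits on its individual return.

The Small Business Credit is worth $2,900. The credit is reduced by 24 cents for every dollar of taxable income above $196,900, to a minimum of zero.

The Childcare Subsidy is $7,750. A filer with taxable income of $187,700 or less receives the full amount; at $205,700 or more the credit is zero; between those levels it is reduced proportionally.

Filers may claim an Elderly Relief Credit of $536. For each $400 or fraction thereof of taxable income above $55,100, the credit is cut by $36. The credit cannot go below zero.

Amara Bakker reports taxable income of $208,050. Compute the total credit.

$224

Small Business Credit: 24% of the $11,150 excess over $196,900 is $2,676; credit = $2,900 − $2,676 = $224.
Childcare Subsidy: $208,050 is at or above $205,700, so the credit is $0.
Elderly Relief Credit: income exceeds $55,100 by $152,950 → 383 increments × $36 = $13,788 ≥ base, so the credit is $0.
Total: $224 + $0 + $0 = $224.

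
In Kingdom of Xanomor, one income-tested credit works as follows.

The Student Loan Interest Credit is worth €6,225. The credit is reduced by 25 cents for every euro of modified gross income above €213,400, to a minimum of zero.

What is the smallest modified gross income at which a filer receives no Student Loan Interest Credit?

€238,300

The credit falls by 25% of each euro above €213,400, so it reaches zero when the excess is €6,225 / 25% = €24,900: income = €213,400 + €24,900 = €238,300.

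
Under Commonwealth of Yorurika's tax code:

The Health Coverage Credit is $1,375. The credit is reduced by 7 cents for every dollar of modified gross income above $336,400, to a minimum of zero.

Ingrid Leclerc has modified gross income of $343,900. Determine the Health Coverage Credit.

Health Coverage Credit: 7% of the $7,500 excess over $336,400 is $525; credit = $1,375 − $525 = $850.

$850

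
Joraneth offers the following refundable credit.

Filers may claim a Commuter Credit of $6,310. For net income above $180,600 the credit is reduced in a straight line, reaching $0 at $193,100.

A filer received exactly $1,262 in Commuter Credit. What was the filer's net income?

$190,600

$1,262 is 1,262/6,310 of the full $6,310, so 5,048/6,310 of the $12,500 range has been used: income = $180,600 + $12,500 × 5,048/6,310 = $190,600.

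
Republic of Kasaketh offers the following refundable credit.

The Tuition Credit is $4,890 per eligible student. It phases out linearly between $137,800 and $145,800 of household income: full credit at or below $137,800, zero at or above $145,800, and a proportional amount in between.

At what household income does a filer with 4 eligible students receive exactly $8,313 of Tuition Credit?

Full credit = 4 × $4,890 = $19,560.
$8,313 is 8,313/19,560 of the full $19,560, so 11,247/19,560 of the $8,000 range has been used: income = $137,800 + $8,000 × 11,247/19,560 = $142,400.

$142,400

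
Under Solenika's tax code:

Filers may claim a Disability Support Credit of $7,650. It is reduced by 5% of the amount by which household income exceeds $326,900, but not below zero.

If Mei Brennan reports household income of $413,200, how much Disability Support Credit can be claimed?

Disability Support Credit: 5% of the $86,300 excess over $326,900 is $4,315; credit = $7,650 − $4,315 = $3,335.

$3,335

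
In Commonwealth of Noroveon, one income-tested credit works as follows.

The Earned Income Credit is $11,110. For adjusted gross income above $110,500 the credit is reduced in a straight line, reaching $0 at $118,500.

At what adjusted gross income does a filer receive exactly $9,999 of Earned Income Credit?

$9,999 is 9,999/11,110 of the full $11,110, so 1,111/11,110 of the $8,000 range has been used: income = $110,500 + $8,000 × 1,111/11,110 = $111,300.

$111,300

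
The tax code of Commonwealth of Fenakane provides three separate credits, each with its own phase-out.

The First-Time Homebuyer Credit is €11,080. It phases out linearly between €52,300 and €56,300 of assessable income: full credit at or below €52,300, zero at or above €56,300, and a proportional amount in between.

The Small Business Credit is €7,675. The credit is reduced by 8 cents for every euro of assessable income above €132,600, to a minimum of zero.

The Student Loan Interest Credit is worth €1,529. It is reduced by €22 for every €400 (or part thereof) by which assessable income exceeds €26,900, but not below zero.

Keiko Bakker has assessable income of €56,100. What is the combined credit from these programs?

First-Time Homebuyer Credit: €56,100 is €3,800 into a €4,000 phase-out range, leaving 200/4,000 of the credit: €11,080 × 200/4,000 = €554.
Small Business Credit: €56,100 is at or below the €132,600 threshold, so the full €7,675 applies.
Student Loan Interest Credit: income exceeds €26,900 by €29,200 → 73 increments × €22 = €1,606 ≥ base, so the credit is €0.
Total: €554 + €7,675 + €0 = €8,229.

€8,229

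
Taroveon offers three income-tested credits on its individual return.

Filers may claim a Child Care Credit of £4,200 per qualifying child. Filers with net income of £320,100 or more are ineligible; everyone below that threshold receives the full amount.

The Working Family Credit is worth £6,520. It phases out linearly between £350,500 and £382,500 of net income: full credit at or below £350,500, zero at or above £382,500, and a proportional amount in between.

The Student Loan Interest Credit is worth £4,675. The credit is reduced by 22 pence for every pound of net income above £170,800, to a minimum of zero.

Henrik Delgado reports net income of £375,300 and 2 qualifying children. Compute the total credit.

£1,467

Child Care Credit: base = 2 × £4,200 = £8,400. £375,300 meets or exceeds the £320,100 cutoff, so the credit is £0.
Working Family Credit: £375,300 is £24,800 into a £32,000 phase-out range, leaving 7,200/32,000 of the credit: £6,520 × 7,200/32,000 = £1,467.
Student Loan Interest Credit: 22% of the £204,500 excess over £170,800 is £44,990 ≥ base, so the credit is £0.
Total: £0 + £1,467 + £0 = £1,467.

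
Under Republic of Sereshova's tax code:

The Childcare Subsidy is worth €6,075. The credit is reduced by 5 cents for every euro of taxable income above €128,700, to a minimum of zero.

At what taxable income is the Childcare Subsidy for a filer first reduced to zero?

€250,200

The credit falls by 5% of each euro above €128,700, so it reaches zero when the excess is €6,075 / 5% = €121,500: income = €128,700 + €121,500 = €250,200.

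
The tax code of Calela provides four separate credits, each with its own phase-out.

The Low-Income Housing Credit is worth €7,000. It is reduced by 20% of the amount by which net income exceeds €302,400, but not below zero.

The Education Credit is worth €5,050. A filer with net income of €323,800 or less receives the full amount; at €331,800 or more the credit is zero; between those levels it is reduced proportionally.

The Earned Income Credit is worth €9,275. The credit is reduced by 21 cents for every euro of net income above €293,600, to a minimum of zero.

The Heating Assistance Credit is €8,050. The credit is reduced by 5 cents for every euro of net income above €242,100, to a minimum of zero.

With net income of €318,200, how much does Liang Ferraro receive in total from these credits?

€17,244

Low-Income Housing Credit: 20% of the €15,800 excess over €302,400 is €3,160; credit = €7,000 − €3,160 = €3,840.
Education Credit: €318,200 is at or below the €323,800 threshold, so the full €5,050 applies.
Earned Income Credit: 21% of the €24,600 excess over €293,600 is €5,166; credit = €9,275 − €5,166 = €4,109.
Heating Assistance Credit: 5% of the €76,100 excess over €242,100 is €3,805; credit = €8,050 − €3,805 = €4,245.
Total: €3,840 + €5,050 + €4,109 + €4,245 = €17,244.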